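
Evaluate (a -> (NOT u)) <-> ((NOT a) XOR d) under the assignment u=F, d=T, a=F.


Substitute u=F, d=T, a=F:
NOT u = T
a -> (NOT u) = F -> T = T
NOT a = T
(NOT a) XOR d = T XOR T = F
(a -> (NOT u)) <-> ((NOT a) XOR d) = T <-> F = F

F


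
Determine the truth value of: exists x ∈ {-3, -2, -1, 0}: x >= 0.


Evaluate the predicate on each element: -3:False, -2:False, -1:False, 0:True.
Witness x = 0 satisfies the predicate.

True


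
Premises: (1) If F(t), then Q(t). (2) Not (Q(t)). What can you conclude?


Modus tollens: from (P → Q) and ¬Q, infer ¬P.
Q = 'Q(t)' is denied; since P → Q, P must also fail.

Not (F(t)).


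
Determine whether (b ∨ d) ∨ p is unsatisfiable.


Truth table over {b, d, p}:
b | d | p | φ
-------------
F | F | F | F
T | F | F | T
F | T | F | T
T | T | F | T
F | F | T | T
T | F | T | T
F | T | T | T
T | T | T | T
Satisfying assignment at row 2: b=T, d=F, p=F gives T.

No, it is not a contradiction.


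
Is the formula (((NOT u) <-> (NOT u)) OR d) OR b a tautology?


Build the truth table over {b, d, u}:
b | d | u | φ
-------------
F | F | F | T
T | F | F | T
F | T | F | T
T | T | F | T
F | F | T | T
T | F | T | T
F | T | T | T
T | T | T | T
Every row evaluates to true.

Yes, it is a tautology.


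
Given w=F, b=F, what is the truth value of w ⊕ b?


Exclusive or is true when exactly one operand is true.
Substitute: w=F, b=F.
F ⊕ F evaluates to F.

F


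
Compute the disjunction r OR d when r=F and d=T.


Disjunction is false only when both operands are false.
Substitute: r=F, d=T.
F OR T evaluates to T.

T


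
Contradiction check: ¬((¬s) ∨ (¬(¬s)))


Truth table over {s}:
s | φ
-----
F | F
T | F
Every row is false.

Yes, it is a contradiction.


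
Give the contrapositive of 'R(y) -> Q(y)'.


The contrapositive of (P → Q) is (¬Q → ¬P); it is logically equivalent to the original.
Here P = 'R(y)' and Q = 'Q(y)'.

If not (Q(y)), then not (R(y)).


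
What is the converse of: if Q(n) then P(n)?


The converse of (P → Q) is (Q → P). It is not in general equivalent to the original.
Here P = 'Q(n)' and Q = 'P(n)'.

If P(n), then Q(n).


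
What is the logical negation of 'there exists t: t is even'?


¬(for all x: φ) = there exists x: ¬φ, and ¬(there exists x: φ) = for all x: ¬φ.
Apply to the existential statement.

for all t: NOT(t is even)


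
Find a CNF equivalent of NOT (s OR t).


Step 1: Apply De Morgan: ¬(s ∨ t) = ¬s ∧ ¬t.

(NOT s) AND (NOT t)


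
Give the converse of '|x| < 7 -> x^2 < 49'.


The converse of (P → Q) is (Q → P). It is not in general equivalent to the original.
Here P = '|x| < 7' and Q = 'x^2 < 49'.

If x^2 < 49, then |x| < 7.


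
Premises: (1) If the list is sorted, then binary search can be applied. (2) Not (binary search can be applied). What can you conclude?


Modus tollens: from (P → Q) and ¬Q, infer ¬P.
Q = 'binary search can be applied' is denied; since P → Q, P must also fail.

Not (the list is sorted).


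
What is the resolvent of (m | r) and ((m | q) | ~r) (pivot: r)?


The clauses contain complementary literals r and ~r.
Resolution eliminates this pair and disjoins the remaining literals (merging duplicates).

(m | q)


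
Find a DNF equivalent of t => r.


Step 1: Rewrite t → r as ¬t ∨ r.

(~t) | r


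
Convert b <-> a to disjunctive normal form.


Step 1: b ↔ a is true exactly when both agree: (b ∧ a) ∨ (¬b ∧ ¬a).

(b AND a) OR ((NOT b) AND (NOT a))


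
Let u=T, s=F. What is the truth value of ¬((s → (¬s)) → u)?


Substitute u=T, s=F:
¬s = T
s → (¬s) = F → T = T
(s → (¬s)) → u = T → T = T
¬((s → (¬s)) → u) = F

F


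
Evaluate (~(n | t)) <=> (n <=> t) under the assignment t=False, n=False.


Substitute t=False, n=False:
n | t = False | False = False
~(n | t) = True
n <=> t = False <=> False = True
(~(n | t)) <=> (n <=> t) = True <=> True = True

True


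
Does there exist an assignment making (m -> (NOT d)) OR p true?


Search for a satisfying assignment over {d, m, p}.
Try d=F, m=F, p=F: the formula evaluates to T.
A satisfying assignment exists.

Satisfiable.


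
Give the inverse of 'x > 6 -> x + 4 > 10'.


The inverse of (P → Q) is (¬P → ¬Q). It is equivalent to the converse, not to the original.
Here P = 'x > 6' and Q = 'x + 4 > 10'.

If not (x > 6), then not (x + 4 > 10).


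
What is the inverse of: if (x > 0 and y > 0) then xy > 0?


The inverse of (P → Q) is (¬P → ¬Q). It is equivalent to the converse, not to the original.
Here P = '(x > 0 and y > 0)' and Q = 'xy > 0'.

If not ((x > 0 and y > 0)), then not (xy > 0).


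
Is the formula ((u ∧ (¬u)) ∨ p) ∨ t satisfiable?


Search for a satisfying assignment over {p, t, u}.
Try p=T, t=F, u=F: the formula evaluates to T.
A satisfying assignment exists.

Satisfiable.


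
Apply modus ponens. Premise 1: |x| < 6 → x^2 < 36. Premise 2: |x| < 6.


Modus ponens: from (P → Q) and P, infer Q.
P = '|x| < 6' is asserted, and P → Q holds, so Q follows.

x^2 < 36.


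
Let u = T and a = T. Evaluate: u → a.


Implication is false only when antecedent is true and consequent is false.
Substitute: u=T, a=T.
T → T evaluates to T.

T


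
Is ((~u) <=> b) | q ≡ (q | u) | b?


Compare truth tables:
b | q | u | φ | ψ
-----------------
False | False | False | False | False
True | False | False | True | True
False | True | False | True | True
True | True | False | True | True
False | False | True | True | True
True | False | True | False | True
False | True | True | True | True
True | True | True | True | True
They differ at row 6 (b=True, q=False, u=True): φ=False but ψ=True.

No, they are not logically equivalent.


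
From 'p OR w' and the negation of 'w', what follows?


Disjunctive syllogism: from (P ∨ Q) and ¬P, infer Q.
One disjunct, 'w', is ruled out; the other must hold.

p


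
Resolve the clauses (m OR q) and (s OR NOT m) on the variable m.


The clauses contain complementary literals m and NOTm.
Resolution eliminates this pair and disjoins the remaining literals (merging duplicates).

(q OR s)


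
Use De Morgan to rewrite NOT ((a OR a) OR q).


De Morgan: the negation of a disjunction is the conjunction of the negations.
Distribute NOT across OR, flipping it to AND, and negate each literal.

((NOT a) AND (NOT a)) AND (NOT q)


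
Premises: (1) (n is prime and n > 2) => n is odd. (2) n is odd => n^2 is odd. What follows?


Hypothetical syllogism: from (P → Q) and (Q → R), infer (P → R).
Chain the two implications through the shared middle term 'n is odd'.

(n is prime and n > 2) => n^2 is odd


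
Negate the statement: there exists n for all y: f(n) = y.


Negation flips each quantifier (∀↔∃) and negates the inner predicate.
¬(there exists n for all y: φ) = for all n there exists y: ¬φ.

for all n there exists y: NOT(f(n) = y)


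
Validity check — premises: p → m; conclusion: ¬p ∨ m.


This matches the form of material implication: the conclusion follows in every model of the premises.

Valid.


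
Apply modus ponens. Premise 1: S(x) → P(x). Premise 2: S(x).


Modus ponens: from (P → Q) and P, infer Q.
P = 'S(x)' is asserted, and P → Q holds, so Q follows.

P(x).


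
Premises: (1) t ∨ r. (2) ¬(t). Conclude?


Disjunctive syllogism: from (P ∨ Q) and ¬P, infer Q.
One disjunct, 't', is ruled out; the other must hold.

r


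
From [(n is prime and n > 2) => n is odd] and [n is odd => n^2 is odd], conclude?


Hypothetical syllogism: from (P → Q) and (Q → R), infer (P → R).
Chain the two implications through the shared middle term 'n is odd'.

(n is prime and n > 2) => n^2 is odd


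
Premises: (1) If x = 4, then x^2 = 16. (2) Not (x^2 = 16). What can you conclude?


Modus tollens: from (P → Q) and ¬Q, infer ¬P.
Q = 'x^2 = 16' is denied; since P → Q, P must also fail.

Not (x = 4).


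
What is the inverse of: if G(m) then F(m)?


The inverse of (P → Q) is (¬P → ¬Q). It is equivalent to the converse, not to the original.
Here P = 'G(m)' and Q = 'F(m)'.

If not (G(m)), then not (F(m)).


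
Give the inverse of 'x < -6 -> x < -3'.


The inverse of (P → Q) is (¬P → ¬Q). It is equivalent to the converse, not to the original.
Here P = 'x < -6' and Q = 'x < -3'.

If not (x < -6), then not (x < -3).


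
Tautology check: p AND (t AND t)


Build the truth table over {p, t}:
p | t | φ
---------
F | F | F
T | F | F
F | T | F
T | T | T
Counterexample at row 1: with p=F, t=F, the formula is F.

No, it is not a tautology.


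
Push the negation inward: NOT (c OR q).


De Morgan: the negation of a disjunction is the conjunction of the negations.
Distribute NOT across OR, flipping it to AND, and negate each literal.

(NOT c) AND (NOT q)


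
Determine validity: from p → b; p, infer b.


This matches the form of modus ponens: the conclusion follows in every model of the premises.

Valid.


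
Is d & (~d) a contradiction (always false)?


Truth table over {d}:
d | φ
-----
False | False
True | False
Every row is false.

Yes, it is a contradiction.


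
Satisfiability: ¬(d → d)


Check all 2 assignments over {d}:
d | φ
-----
F | F
T | F
No assignment makes the formula true.

Unsatisfiable.


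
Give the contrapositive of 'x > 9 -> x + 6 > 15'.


The contrapositive of (P → Q) is (¬Q → ¬P); it is logically equivalent to the original.
Here P = 'x > 9' and Q = 'x + 6 > 15'.

If not (x + 6 > 15), then not (x > 9).


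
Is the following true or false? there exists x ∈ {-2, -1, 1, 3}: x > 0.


Evaluate the predicate on each element: -2:F, -1:F, 1:T, 3:T.
Witness x = 1 satisfies the predicate.

T


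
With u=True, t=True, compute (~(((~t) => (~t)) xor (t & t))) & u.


Substitute u=True, t=True:
~t = False
~t = False
(~t) => (~t) = False => False = True
t & t = True & True = True
((~t) => (~t)) xor (t & t) = True xor True = False
~(((~t) => (~t)) xor (t & t)) = True
(~(((~t) => (~t)) xor (t & t))) & u = True & True = True

True


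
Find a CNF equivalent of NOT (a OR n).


Step 1: Apply De Morgan: ¬(a ∨ n) = ¬a ∧ ¬n.

(NOT a) AND (NOT n)


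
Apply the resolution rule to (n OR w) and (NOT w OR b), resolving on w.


The clauses contain complementary literals w and NOTw.
Resolution eliminates this pair and disjoins the remaining literals (merging duplicates).

(n OR b)


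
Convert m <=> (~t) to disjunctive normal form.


Step 1: m ↔ (¬t) is true exactly when both agree: (m ∧ (¬t)) ∨ (¬m ∧ ¬(¬t)).
Step 2: Eliminate any double negations (¬¬X = X).

(m & (~t)) | ((~m) & t)


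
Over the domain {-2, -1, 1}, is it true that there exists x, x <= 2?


Evaluate the predicate on each element: -2:T, -1:T, 1:T.
Witness x = -2 satisfies the predicate.

T


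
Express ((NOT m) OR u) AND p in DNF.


Step 1: Distribute ∧ over ∨: ((¬m) ∨ u) ∧ p = ((¬m) ∧ p) ∨ (u ∧ p).

((NOT m) AND p) OR (u AND p)


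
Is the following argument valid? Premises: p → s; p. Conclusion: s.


This matches the form of modus ponens: the conclusion follows in every model of the premises.

Valid.


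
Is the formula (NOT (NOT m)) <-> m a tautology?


Build the truth table over {m}:
m | φ
-----
F | T
T | T
Every row evaluates to true.

Yes, it is a tautology.


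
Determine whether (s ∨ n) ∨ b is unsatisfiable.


Truth table over {b, n, s}:
b | n | s | φ
-------------
F | F | F | F
T | F | F | T
F | T | F | T
T | T | F | T
F | F | T | T
T | F | T | T
F | T | T | T
T | T | T | T
Satisfying assignment at row 2: b=T, n=F, s=F gives T.

No, it is not a contradiction.


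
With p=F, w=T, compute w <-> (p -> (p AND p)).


Substitute p=F, w=T:
p AND p = F AND F = F
p -> (p AND p) = F -> F = T
w <-> (p -> (p AND p)) = T <-> T = T

T


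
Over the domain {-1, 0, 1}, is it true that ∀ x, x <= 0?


Evaluate the predicate on each element: -1:T, 0:T, 1:F.
Counterexample x = 1 fails the predicate.

F


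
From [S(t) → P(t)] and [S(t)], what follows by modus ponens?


Modus ponens: from (P → Q) and P, infer Q.
P = 'S(t)' is asserted, and P → Q holds, so Q follows.

P(t).


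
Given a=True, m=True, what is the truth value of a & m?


Conjunction is true only when both operands are true.
Substitute: a=True, m=True.
True & True evaluates to True.

True


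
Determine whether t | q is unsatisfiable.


Truth table over {q, t}:
q | t | φ
---------
False | False | False
True | False | True
False | True | True
True | True | True
Satisfying assignment at row 2: q=True, t=False gives True.

No, it is not a contradiction.


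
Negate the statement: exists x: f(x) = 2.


¬(forall x: φ) = exists x: ¬φ, and ¬(exists x: φ) = forall x: ¬φ.
Apply to the existential statement.

forall x: ~(f(x) = 2)


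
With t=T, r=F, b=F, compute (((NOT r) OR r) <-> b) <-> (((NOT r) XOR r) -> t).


Substitute t=T, r=F, b=F:
NOT r = T
(NOT r) OR r = T OR F = T
((NOT r) OR r) <-> b = T <-> F = F
NOT r = T
(NOT r) XOR r = T XOR F = T
((NOT r) XOR r) -> t = T -> T = T
(((NOT r) OR r) <-> b) <-> (((NOT r) XOR r) -> t) = F <-> T = F

F


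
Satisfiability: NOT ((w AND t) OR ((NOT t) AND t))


Search for a satisfying assignment over {t, w}.
Try t=F, w=F: the formula evaluates to T.
A satisfying assignment exists.

Satisfiable.


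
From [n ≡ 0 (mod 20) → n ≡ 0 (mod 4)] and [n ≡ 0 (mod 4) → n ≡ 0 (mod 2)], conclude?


Hypothetical syllogism: from (P → Q) and (Q → R), infer (P → R).
Chain the two implications through the shared middle term 'n ≡ 0 (mod 4)'.

n ≡ 0 (mod 20) → n ≡ 0 (mod 2)


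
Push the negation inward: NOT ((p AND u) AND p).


De Morgan: the negation of a conjunction is the disjunction of the negations.
Distribute NOT across AND, flipping it to OR, and negate each literal.

((NOT p) OR (NOT u)) OR (NOT p)


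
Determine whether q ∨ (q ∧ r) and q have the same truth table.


Compare truth tables:
q | r | φ | ψ
-------------
F | F | F | F
T | F | T | T
F | T | F | F
T | T | T | T
The columns φ and ψ agree on every row.

Yes, they are logically equivalent.


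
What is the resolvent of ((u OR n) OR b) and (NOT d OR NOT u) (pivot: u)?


The clauses contain complementary literals u and NOTu.
Resolution eliminates this pair and disjoins the remaining literals (merging duplicates).

((n OR b) OR NOT d)


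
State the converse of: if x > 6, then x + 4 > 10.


The converse of (P → Q) is (Q → P). It is not in general equivalent to the original.
Here P = 'x > 6' and Q = 'x + 4 > 10'.

If x + 4 > 10, then x > 6.


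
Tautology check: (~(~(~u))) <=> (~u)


Build the truth table over {u}:
u | φ
-----
False | True
True | True
Every row evaluates to true.

Yes, it is a tautology.


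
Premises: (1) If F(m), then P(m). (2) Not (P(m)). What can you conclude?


Modus tollens: from (P → Q) and ¬Q, infer ¬P.
Q = 'P(m)' is denied; since P → Q, P must also fail.

Not (F(m)).


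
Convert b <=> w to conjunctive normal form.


Step 1: Rewrite b ↔ w as (b → w) ∧ (w → b).
Step 2: Rewrite each implication as a disjunction.

((~b) | w) & ((~w) | b)


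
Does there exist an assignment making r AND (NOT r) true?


Check all 2 assignments over {r}:
r | φ
-----
F | F
T | F
No assignment makes the formula true.

Unsatisfiable.


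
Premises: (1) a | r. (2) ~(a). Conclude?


Disjunctive syllogism: from (P ∨ Q) and ¬P, infer Q.
One disjunct, 'a', is ruled out; the other must hold.

r


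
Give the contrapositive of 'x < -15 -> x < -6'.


The contrapositive of (P → Q) is (¬Q → ¬P); it is logically equivalent to the original.
Here P = 'x < -15' and Q = 'x < -6'.

If not (x < -6), then not (x < -15).


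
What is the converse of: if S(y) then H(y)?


The converse of (P → Q) is (Q → P). It is not in general equivalent to the original.
Here P = 'S(y)' and Q = 'H(y)'.

If H(y), then S(y).


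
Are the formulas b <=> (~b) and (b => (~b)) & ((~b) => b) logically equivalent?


Compare truth tables:
b | φ | ψ
---------
False | False | False
True | False | False
The columns φ and ψ agree on every row.

Yes, they are logically equivalent.


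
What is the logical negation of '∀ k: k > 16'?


¬(∀ x: φ) = ∃ x: ¬φ, and ¬(∃ x: φ) = ∀ x: ¬φ.
Apply to the universal statement.

∃ k: ¬(k > 16)


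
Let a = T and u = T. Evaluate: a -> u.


Implication is false only when antecedent is true and consequent is false.
Substitute: a=T, u=T.
T -> T evaluates to T.

T


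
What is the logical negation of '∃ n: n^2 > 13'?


¬(∀ x: φ) = ∃ x: ¬φ, and ¬(∃ x: φ) = ∀ x: ¬φ.
Apply to the existential statement.

∀ n: ¬(n^2 > 13)


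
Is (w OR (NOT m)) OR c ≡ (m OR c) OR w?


Compare truth tables:
c | m | w | φ | ψ
-----------------
F | F | F | T | F
T | F | F | T | T
F | T | F | F | T
T | T | F | T | T
F | F | T | T | T
T | F | T | T | T
F | T | T | T | T
T | T | T | T | T
They differ at row 1 (c=F, m=F, w=F): φ=T but ψ=F.

No, they are not logically equivalent.


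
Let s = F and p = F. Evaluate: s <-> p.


Biconditional is true when both operands have the same truth value.
Substitute: s=F, p=F.
F <-> F evaluates to T.

T


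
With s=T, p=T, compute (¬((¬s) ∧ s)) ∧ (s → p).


Substitute s=T, p=T:
¬s = F
(¬s) ∧ s = F ∧ T = F
¬((¬s) ∧ s) = T
s → p = T → T = T
(¬((¬s) ∧ s)) ∧ (s → p) = T ∧ T = T

T


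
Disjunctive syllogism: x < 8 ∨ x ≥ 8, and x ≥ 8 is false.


Disjunctive syllogism: from (P ∨ Q) and ¬P, infer Q.
One disjunct, 'x ≥ 8', is ruled out; the other must hold.

x < 8


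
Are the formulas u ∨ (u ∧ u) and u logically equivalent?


Compare truth tables:
u | φ | ψ
---------
F | F | F
T | T | T
The columns φ and ψ agree on every row.

Yes, they are logically equivalent.


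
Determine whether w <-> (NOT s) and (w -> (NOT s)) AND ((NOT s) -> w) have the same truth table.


Compare truth tables:
s | w | φ | ψ
-------------
F | F | F | F
T | F | T | T
F | T | T | T
T | T | F | F
The columns φ and ψ agree on every row.

Yes, they are logically equivalent.


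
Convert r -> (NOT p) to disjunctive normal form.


Step 1: Rewrite r → (¬p) as ¬r ∨ (¬p).

(NOT r) OR (NOT p)


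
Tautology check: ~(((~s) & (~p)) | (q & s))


Build the truth table over {p, q, s}:
p | q | s | φ
-------------
False | False | False | False
True | False | False | True
False | True | False | False
True | True | False | True
False | False | True | True
True | False | True | True
False | True | True | False
True | True | True | False
Counterexample at row 1: with p=False, q=False, s=False, the formula is False.

No, it is not a tautology.


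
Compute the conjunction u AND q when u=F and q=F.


Conjunction is true only when both operands are true.
Substitute: u=F, q=F.
F AND F evaluates to F.

F


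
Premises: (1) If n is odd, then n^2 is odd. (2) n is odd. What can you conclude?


Modus ponens: from (P → Q) and P, infer Q.
P = 'n is odd' is asserted, and P → Q holds, so Q follows.

n^2 is odd.


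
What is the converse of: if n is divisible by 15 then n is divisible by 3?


The converse of (P → Q) is (Q → P). It is not in general equivalent to the original.
Here P = 'n is divisible by 15' and Q = 'n is divisible by 3'.

If n is divisible by 3, then n is divisible by 15.


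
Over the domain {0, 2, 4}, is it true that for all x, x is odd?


Evaluate the predicate on each element: 0:F, 2:F, 4:F.
Counterexample x = 0 fails the predicate.

F


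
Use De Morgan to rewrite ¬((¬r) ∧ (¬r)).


De Morgan: the negation of a conjunction is the disjunction of the negations.
Distribute ¬ across ∧, flipping it to ∨, and negate each literal.

r ∨ r


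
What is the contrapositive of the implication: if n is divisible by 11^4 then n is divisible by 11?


The contrapositive of (P → Q) is (¬Q → ¬P); it is logically equivalent to the original.
Here P = 'n is divisible by 11^4' and Q = 'n is divisible by 11'.

If not (n is divisible by 11), then not (n is divisible by 11^4).


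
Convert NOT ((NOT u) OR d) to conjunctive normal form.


Step 1: Apply De Morgan: ¬((¬u) ∨ d) = ¬(¬u) ∧ ¬d.
Step 2: Eliminate any double negations (¬¬X = X).

u AND (NOT d)


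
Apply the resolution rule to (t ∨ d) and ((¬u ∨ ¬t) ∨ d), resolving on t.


The clauses contain complementary literals t and ¬t.
Resolution eliminates this pair and disjoins the remaining literals (merging duplicates).

(d ∨ ¬u)


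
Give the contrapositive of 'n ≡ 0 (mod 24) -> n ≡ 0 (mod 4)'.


The contrapositive of (P → Q) is (¬Q → ¬P); it is logically equivalent to the original.
Here P = 'n ≡ 0 (mod 24)' and Q = 'n ≡ 0 (mod 4)'.

If not (n ≡ 0 (mod 4)), then not (n ≡ 0 (mod 24)).


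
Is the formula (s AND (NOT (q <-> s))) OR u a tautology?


Build the truth table over {q, s, u}:
q | s | u | φ
-------------
F | F | F | F
T | F | F | F
F | T | F | T
T | T | F | F
F | F | T | T
T | F | T | T
F | T | T | T
T | T | T | T
Counterexample at row 1: with q=F, s=F, u=F, the formula is F.

No, it is not a tautology.


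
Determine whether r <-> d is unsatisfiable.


Truth table over {d, r}:
d | r | φ
---------
F | F | T
T | F | F
F | T | F
T | T | T
Satisfying assignment at row 1: d=F, r=F gives T.

No, it is not a contradiction.


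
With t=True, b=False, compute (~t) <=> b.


Substitute t=True, b=False:
~t = False
(~t) <=> b = False <=> False = True

True


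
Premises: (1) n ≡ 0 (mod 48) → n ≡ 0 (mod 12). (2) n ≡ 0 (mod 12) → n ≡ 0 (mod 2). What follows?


Hypothetical syllogism: from (P → Q) and (Q → R), infer (P → R).
Chain the two implications through the shared middle term 'n ≡ 0 (mod 12)'.

n ≡ 0 (mod 48) → n ≡ 0 (mod 2)


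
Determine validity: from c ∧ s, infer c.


This matches the form of conjunction elimination: the conclusion follows in every model of the premises.

Valid.


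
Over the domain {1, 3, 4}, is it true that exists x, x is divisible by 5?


Evaluate the predicate on each element: 1:False, 3:False, 4:False.
No element satisfies the predicate.

False


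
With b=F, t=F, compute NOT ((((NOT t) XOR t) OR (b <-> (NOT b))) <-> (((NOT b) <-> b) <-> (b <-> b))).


Substitute b=F, t=F:
… (earlier sub-steps elided)
(NOT t) XOR t = T XOR F = T
NOT b = T
b <-> (NOT b) = F <-> T = F
((NOT t) XOR t) OR (b <-> (NOT b)) = T OR F = T
NOT b = T
(NOT b) <-> b = T <-> F = F
b <-> b = F <-> F = T
((NOT b) <-> b) <-> (b <-> b) = F <-> T = F
(((NOT t) XOR t) OR (b <-> (NOT b))) <-> (((NOT b) <-> b) <-> (b <-> b)) = T <-> F = F
NOT ((((NOT t) XOR t) OR (b <-> (NOT b))) <-> (((NOT b) <-> b) <-> (b <-> b))) = T

T


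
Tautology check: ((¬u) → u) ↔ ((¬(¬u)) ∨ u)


Build the truth table over {u}:
u | φ
-----
F | T
T | T
Every row evaluates to true.

Yes, it is a tautology.


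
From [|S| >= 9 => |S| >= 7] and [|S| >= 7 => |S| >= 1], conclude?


Hypothetical syllogism: from (P → Q) and (Q → R), infer (P → R).
Chain the two implications through the shared middle term '|S| >= 7'.

|S| >= 9 => |S| >= 1


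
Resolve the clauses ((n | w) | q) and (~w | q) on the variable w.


The clauses contain complementary literals w and ~w.
Resolution eliminates this pair and disjoins the remaining literals (merging duplicates).

(n | q)


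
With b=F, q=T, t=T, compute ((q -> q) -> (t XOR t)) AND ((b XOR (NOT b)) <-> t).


Substitute b=F, q=T, t=T:
q -> q = T -> T = T
t XOR t = T XOR T = F
(q -> q) -> (t XOR t) = T -> F = F
NOT b = T
b XOR (NOT b) = F XOR T = T
(b XOR (NOT b)) <-> t = T <-> T = T
((q -> q) -> (t XOR t)) AND ((b XOR (NOT b)) <-> t) = F AND T = F

F


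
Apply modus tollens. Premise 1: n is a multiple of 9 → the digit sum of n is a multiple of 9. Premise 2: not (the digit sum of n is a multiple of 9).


Modus tollens: from (P → Q) and ¬Q, infer ¬P.
Q = 'the digit sum of n is a multiple of 9' is denied; since P → Q, P must also fail.

Not (n is a multiple of 9).


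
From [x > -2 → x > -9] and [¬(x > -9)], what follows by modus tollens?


Modus tollens: from (P → Q) and ¬Q, infer ¬P.
Q = 'x > -9' is denied; since P → Q, P must also fail.

Not (x > -2).


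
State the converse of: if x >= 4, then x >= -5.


The converse of (P → Q) is (Q → P). It is not in general equivalent to the original.
Here P = 'x >= 4' and Q = 'x >= -5'.

If x >= -5, then x >= 4.


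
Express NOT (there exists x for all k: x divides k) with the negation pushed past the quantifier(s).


Negation flips each quantifier (∀↔∃) and negates the inner predicate.
¬(there exists x for all k: φ) = for all x there exists k: ¬φ.

for all x there exists k: NOT(x divides k)


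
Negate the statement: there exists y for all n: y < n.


Negation flips each quantifier (∀↔∃) and negates the inner predicate.
¬(there exists y for all n: φ) = for all y there exists n: ¬φ.

for all y there exists n: NOT(y < n)


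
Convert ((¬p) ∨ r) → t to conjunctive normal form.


Step 1: Rewrite as ¬((¬p) ∨ r) ∨ t = (¬(¬p) ∧ ¬r) ∨ t.
Step 2: Distribute ∨ over ∧.
Step 3: Eliminate any double negations (¬¬X = X).

(p ∨ t) ∧ ((¬r) ∨ t)


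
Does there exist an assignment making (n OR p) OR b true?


Search for a satisfying assignment over {b, n, p}.
Try b=T, n=F, p=F: the formula evaluates to T.
A satisfying assignment exists.

Satisfiable.


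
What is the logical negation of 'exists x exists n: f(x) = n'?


Negation flips each quantifier (∀↔∃) and negates the inner predicate.
¬(exists x exists n: φ) = forall x forall n: ¬φ.

forall x forall n: ~(f(x) = n)


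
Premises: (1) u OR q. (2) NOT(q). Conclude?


Disjunctive syllogism: from (P ∨ Q) and ¬P, infer Q.
One disjunct, 'q', is ruled out; the other must hold.

u


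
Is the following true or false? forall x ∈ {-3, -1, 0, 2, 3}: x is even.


Evaluate the predicate on each element: -3:False, -1:False, 0:True, 2:True, 3:False.
Counterexample x = -3 fails the predicate.

False


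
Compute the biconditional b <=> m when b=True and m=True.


Biconditional is true when both operands have the same truth value.
Substitute: b=True, m=True.
True <=> True evaluates to True.

True


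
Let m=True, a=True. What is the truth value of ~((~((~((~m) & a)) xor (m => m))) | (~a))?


Substitute m=True, a=True:
~m = False
(~m) & a = False & True = False
~((~m) & a) = True
m => m = True => True = True
(~((~m) & a)) xor (m => m) = True xor True = False
~((~((~m) & a)) xor (m => m)) = True
~a = False
(~((~((~m) & a)) xor (m => m))) | (~a) = True | False = True
~((~((~((~m) & a)) xor (m => m))) | (~a)) = False

False


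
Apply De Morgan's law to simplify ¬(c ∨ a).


De Morgan: the negation of a disjunction is the conjunction of the negations.
Distribute ¬ across ∨, flipping it to ∧, and negate each literal.

(¬c) ∧ (¬a)


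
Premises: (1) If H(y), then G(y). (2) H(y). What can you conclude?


Modus ponens: from (P → Q) and P, infer Q.
P = 'H(y)' is asserted, and P → Q holds, so Q follows.

G(y).


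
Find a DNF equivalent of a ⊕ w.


Step 1: a ⊕ w is true exactly when they disagree: (a ∧ ¬w) ∨ (¬a ∧ w).

(a ∧ (¬w)) ∨ ((¬a) ∧ w)


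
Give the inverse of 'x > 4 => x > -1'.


The inverse of (P → Q) is (¬P → ¬Q). It is equivalent to the converse, not to the original.
Here P = 'x > 4' and Q = 'x > -1'.

If not (x > 4), then not (x > -1).


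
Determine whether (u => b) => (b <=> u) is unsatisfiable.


Truth table over {b, u}:
b | u | φ
---------
False | False | True
True | False | False
False | True | True
True | True | True
Satisfying assignment at row 1: b=False, u=False gives True.

No, it is not a contradiction.


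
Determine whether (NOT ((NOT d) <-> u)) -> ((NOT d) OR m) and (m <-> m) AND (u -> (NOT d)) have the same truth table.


Compare truth tables:
d | m | u | φ | ψ
-----------------
F | F | F | T | T
T | F | F | T | T
F | T | F | T | T
T | T | F | T | T
F | F | T | T | T
T | F | T | F | F
F | T | T | T | T
T | T | T | T | F
They differ at row 8 (d=T, m=T, u=T): φ=T but ψ=F.

No, they are not logically equivalent.


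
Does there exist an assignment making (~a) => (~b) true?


Search for a satisfying assignment over {a, b}.
Try a=False, b=False: the formula evaluates to True.
A satisfying assignment exists.

Satisfiable.


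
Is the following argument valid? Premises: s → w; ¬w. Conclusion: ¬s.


This matches the form of modus tollens: the conclusion follows in every model of the premises.

Valid.


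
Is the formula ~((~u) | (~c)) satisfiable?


Search for a satisfying assignment over {c, u}.
Try c=True, u=True: the formula evaluates to True.
A satisfying assignment exists.

Satisfiable.


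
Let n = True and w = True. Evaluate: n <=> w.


Biconditional is true when both operands have the same truth value.
Substitute: n=True, w=True.
True <=> True evaluates to True.

True


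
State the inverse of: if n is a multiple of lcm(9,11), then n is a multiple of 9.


The inverse of (P → Q) is (¬P → ¬Q). It is equivalent to the converse, not to the original.
Here P = 'n is a multiple of lcm(9,11)' and Q = 'n is a multiple of 9'.

If not (n is a multiple of lcm(9,11)), then not (n is a multiple of 9).


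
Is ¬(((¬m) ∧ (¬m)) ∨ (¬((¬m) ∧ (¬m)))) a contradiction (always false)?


Truth table over {m}:
m | φ
-----
F | F
T | F
Every row is false.

Yes, it is a contradiction.


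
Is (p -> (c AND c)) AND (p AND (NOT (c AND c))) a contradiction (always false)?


Truth table over {c, p}:
c | p | φ
---------
F | F | F
T | F | F
F | T | F
T | T | F
Every row is false.

Yes, it is a contradiction.


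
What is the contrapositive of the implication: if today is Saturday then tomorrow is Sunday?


The contrapositive of (P → Q) is (¬Q → ¬P); it is logically equivalent to the original.
Here P = 'today is Saturday' and Q = 'tomorrow is Sunday'.

If not (tomorrow is Sunday), then not (today is Saturday).


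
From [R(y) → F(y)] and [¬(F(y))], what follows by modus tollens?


Modus tollens: from (P → Q) and ¬Q, infer ¬P.
Q = 'F(y)' is denied; since P → Q, P must also fail.

Not (R(y)).


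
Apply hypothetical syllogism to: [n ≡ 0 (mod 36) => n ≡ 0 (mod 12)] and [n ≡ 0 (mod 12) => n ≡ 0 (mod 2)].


Hypothetical syllogism: from (P → Q) and (Q → R), infer (P → R).
Chain the two implications through the shared middle term 'n ≡ 0 (mod 12)'.

n ≡ 0 (mod 36) => n ≡ 0 (mod 2)


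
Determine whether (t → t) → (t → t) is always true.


Build the truth table over {t}:
t | φ
-----
F | T
T | T
Every row evaluates to true.

Yes, it is a tautology.


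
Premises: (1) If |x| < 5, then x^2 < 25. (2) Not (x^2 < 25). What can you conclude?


Modus tollens: from (P → Q) and ¬Q, infer ¬P.
Q = 'x^2 < 25' is denied; since P → Q, P must also fail.

Not (|x| < 5).


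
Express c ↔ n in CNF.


Step 1: Rewrite c ↔ n as (c → n) ∧ (n → c).
Step 2: Rewrite each implication as a disjunction.

((¬c) ∨ n) ∧ ((¬n) ∨ c)


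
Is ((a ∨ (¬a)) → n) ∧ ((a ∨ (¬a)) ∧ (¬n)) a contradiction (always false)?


Truth table over {a, n}:
a | n | φ
---------
F | F | F
T | F | F
F | T | F
T | T | F
Every row is false.

Yes, it is a contradiction.


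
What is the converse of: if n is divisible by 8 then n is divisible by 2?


The converse of (P → Q) is (Q → P). It is not in general equivalent to the original.
Here P = 'n is divisible by 8' and Q = 'n is divisible by 2'.

If n is divisible by 2, then n is divisible by 8.


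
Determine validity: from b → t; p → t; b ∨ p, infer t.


This matches the form of proof by cases: the conclusion follows in every model of the premises.

Valid.


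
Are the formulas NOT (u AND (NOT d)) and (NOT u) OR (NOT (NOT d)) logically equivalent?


Compare truth tables:
d | u | φ | ψ
-------------
F | F | T | T
T | F | T | T
F | T | F | F
T | T | T | T
The columns φ and ψ agree on every row.

Yes, they are logically equivalent.


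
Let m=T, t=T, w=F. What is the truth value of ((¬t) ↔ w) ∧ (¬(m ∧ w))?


Substitute m=T, t=T, w=F:
¬t = F
(¬t) ↔ w = F ↔ F = T
m ∧ w = T ∧ F = F
¬(m ∧ w) = T
((¬t) ↔ w) ∧ (¬(m ∧ w)) = T ∧ T = T

T


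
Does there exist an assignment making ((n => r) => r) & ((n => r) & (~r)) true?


Check all 4 assignments over {n, r}:
n | r | φ
---------
False | False | False
True | False | False
False | True | False
True | True | False
No assignment makes the formula true.

Unsatisfiable.


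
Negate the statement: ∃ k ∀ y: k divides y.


Negation flips each quantifier (∀↔∃) and negates the inner predicate.
¬(∃ k ∀ y: φ) = ∀ k ∃ y: ¬φ.

∀ k ∃ y: ¬(k divides y)


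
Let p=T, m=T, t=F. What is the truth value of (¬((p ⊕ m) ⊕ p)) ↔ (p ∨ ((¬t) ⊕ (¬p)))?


Substitute p=T, m=T, t=F:
p ⊕ m = T ⊕ T = F
(p ⊕ m) ⊕ p = F ⊕ T = T
¬((p ⊕ m) ⊕ p) = F
¬t = T
¬p = F
(¬t) ⊕ (¬p) = T ⊕ F = T
p ∨ ((¬t) ⊕ (¬p)) = T ∨ T = T
(¬((p ⊕ m) ⊕ p)) ↔ (p ∨ ((¬t) ⊕ (¬p))) = F ↔ T = F

F


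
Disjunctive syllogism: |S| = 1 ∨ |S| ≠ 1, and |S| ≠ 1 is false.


Disjunctive syllogism: from (P ∨ Q) and ¬P, infer Q.
One disjunct, '|S| ≠ 1', is ruled out; the other must hold.

|S| = 1


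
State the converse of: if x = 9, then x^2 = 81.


The converse of (P → Q) is (Q → P). It is not in general equivalent to the original.
Here P = 'x = 9' and Q = 'x^2 = 81'.

If x^2 = 81, then x = 9.


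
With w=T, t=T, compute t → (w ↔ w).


Substitute w=T, t=T:
w ↔ w = T ↔ T = T
t → (w ↔ w) = T → T = T

T


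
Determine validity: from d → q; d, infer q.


This matches the form of modus ponens: the conclusion follows in every model of the premises.

Valid.


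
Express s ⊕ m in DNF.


Step 1: s ⊕ m is true exactly when they disagree: (s ∧ ¬m) ∨ (¬s ∧ m).

(s ∧ (¬m)) ∨ ((¬s) ∧ m)


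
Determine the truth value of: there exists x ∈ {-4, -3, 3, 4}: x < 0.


Evaluate the predicate on each element: -4:T, -3:T, 3:F, 4:F.
Witness x = -4 satisfies the predicate.

T


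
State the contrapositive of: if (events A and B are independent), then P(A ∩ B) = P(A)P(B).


The contrapositive of (P → Q) is (¬Q → ¬P); it is logically equivalent to the original.
Here P = '(events A and B are independent)' and Q = 'P(A ∩ B) = P(A)P(B)'.

If not (P(A ∩ B) = P(A)P(B)), then not ((events A and B are independent)).


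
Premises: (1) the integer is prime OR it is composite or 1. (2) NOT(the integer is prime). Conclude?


Disjunctive syllogism: from (P ∨ Q) and ¬P, infer Q.
One disjunct, 'the integer is prime', is ruled out; the other must hold.

it is composite or 1


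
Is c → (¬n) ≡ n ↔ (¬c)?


Compare truth tables:
c | n | φ | ψ
-------------
F | F | T | F
T | F | T | T
F | T | T | T
T | T | F | F
They differ at row 1 (c=F, n=F): φ=T but ψ=F.

No, they are not logically equivalent.


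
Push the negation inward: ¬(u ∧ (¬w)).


De Morgan: the negation of a conjunction is the disjunction of the negations.
Distribute ¬ across ∧, flipping it to ∨, and negate each literal.

(¬u) ∨ w


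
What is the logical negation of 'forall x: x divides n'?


¬(forall x: φ) = exists x: ¬φ, and ¬(exists x: φ) = forall x: ¬φ.
Apply to the universal statement.

exists x: ~(x divides n)


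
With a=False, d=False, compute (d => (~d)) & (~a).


Substitute a=False, d=False:
~d = True
d => (~d) = False => True = True
~a = True
(d => (~d)) & (~a) = True & True = True

True


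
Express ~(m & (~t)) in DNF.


Step 1: Apply De Morgan: ¬(m ∧ (¬t)) = ¬m ∨ ¬(¬t).
Step 2: Eliminate any double negations (¬¬X = X).

(~m) | t


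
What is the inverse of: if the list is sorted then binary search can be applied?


The inverse of (P → Q) is (¬P → ¬Q). It is equivalent to the converse, not to the original.
Here P = 'the list is sorted' and Q = 'binary search can be applied'.

If not (the list is sorted), then not (binary search can be applied).


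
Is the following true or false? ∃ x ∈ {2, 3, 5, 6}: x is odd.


Evaluate the predicate on each element: 2:F, 3:T, 5:T, 6:F.
Witness x = 3 satisfies the predicate.

T


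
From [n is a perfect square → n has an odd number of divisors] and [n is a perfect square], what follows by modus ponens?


Modus ponens: from (P → Q) and P, infer Q.
P = 'n is a perfect square' is asserted, and P → Q holds, so Q follows.

n has an odd number of divisors.


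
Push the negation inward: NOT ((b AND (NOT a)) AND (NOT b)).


De Morgan: the negation of a conjunction is the disjunction of the negations.
Distribute NOT across AND, flipping it to OR, and negate each literal.

((NOT b) OR a) OR b


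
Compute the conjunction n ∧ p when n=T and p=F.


Conjunction is true only when both operands are true.
Substitute: n=T, p=F.
T ∧ F evaluates to F.

F


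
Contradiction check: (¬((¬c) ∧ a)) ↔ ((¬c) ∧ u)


Truth table over {a, c, u}:
a | c | u | φ
-------------
F | F | F | F
T | F | F | T
F | T | F | F
T | T | F | F
F | F | T | T
T | F | T | F
F | T | T | F
T | T | T | F
Satisfying assignment at row 2: a=T, c=F, u=F gives T.

No, it is not a contradiction.


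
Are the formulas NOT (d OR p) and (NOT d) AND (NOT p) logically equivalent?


Compare truth tables:
d | p | φ | ψ
-------------
F | F | T | T
T | F | F | F
F | T | F | F
T | T | F | F
The columns φ and ψ agree on every row.

Yes, they are logically equivalent.


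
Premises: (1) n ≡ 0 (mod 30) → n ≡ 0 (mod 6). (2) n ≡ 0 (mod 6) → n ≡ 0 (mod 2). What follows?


Hypothetical syllogism: from (P → Q) and (Q → R), infer (P → R).
Chain the two implications through the shared middle term 'n ≡ 0 (mod 6)'.

n ≡ 0 (mod 30) → n ≡ 0 (mod 2)


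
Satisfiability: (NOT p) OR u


Search for a satisfying assignment over {p, u}.
Try p=F, u=F: the formula evaluates to T.
A satisfying assignment exists.

Satisfiable.


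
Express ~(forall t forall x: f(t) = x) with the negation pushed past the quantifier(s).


Negation flips each quantifier (∀↔∃) and negates the inner predicate.
¬(forall t forall x: φ) = exists t exists x: ¬φ.

exists t exists x: ~(f(t) = x)


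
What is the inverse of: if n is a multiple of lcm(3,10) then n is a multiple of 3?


The inverse of (P → Q) is (¬P → ¬Q). It is equivalent to the converse, not to the original.
Here P = 'n is a multiple of lcm(3,10)' and Q = 'n is a multiple of 3'.

If not (n is a multiple of lcm(3,10)), then not (n is a multiple of 3).


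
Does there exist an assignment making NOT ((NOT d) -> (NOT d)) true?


Check all 2 assignments over {d}:
d | φ
-----
F | F
T | F
No assignment makes the formula true.

Unsatisfiable.


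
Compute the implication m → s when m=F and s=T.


Implication is false only when antecedent is true and consequent is false.
Substitute: m=F, s=T.
F → T evaluates to T.

T


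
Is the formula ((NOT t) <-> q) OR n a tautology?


Build the truth table over {n, q, t}:
n | q | t | φ
-------------
F | F | F | F
T | F | F | T
F | T | F | T
T | T | F | T
F | F | T | T
T | F | T | T
F | T | T | F
T | T | T | T
Counterexample at row 1: with n=F, q=F, t=F, the formula is F.

No, it is not a tautology.
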